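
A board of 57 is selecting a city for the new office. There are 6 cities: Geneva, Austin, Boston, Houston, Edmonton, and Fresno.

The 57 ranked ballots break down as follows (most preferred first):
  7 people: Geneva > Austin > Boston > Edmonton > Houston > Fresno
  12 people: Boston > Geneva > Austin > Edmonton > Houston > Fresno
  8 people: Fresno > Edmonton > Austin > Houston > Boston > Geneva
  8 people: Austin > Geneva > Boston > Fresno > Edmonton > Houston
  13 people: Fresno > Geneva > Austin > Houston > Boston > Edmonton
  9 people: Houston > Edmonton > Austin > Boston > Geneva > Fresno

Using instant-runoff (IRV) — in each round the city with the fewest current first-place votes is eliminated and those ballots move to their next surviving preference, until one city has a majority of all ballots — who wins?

Austin

Round 1: Geneva 7, Austin 8, Boston 12, Houston 9, Edmonton 0, Fresno 21. Edmonton eliminated.
Round 2: Geneva 7, Austin 8, Boston 12, Houston 9, Fresno 21. Geneva eliminated.
Round 3: Austin 15, Boston 12, Houston 9, Fresno 21. Houston eliminated.
Round 4: Austin 24, Boston 12, Fresno 21. Boston eliminated.
Round 5: Austin 36, Fresno 21. Austin has a majority (≥29).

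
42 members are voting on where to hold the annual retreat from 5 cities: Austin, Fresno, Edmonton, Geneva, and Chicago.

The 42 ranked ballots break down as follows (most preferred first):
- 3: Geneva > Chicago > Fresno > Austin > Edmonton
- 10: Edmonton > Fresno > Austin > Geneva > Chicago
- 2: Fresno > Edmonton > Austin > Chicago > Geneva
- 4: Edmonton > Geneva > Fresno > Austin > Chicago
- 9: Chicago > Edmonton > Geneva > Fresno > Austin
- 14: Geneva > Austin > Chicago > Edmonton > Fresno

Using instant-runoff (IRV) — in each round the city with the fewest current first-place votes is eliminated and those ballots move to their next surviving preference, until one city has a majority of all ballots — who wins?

Round 1: Austin 0, Fresno 2, Edmonton 14, Geneva 17, Chicago 9. Austin eliminated.
Round 2: Fresno 2, Edmonton 14, Geneva 17, Chicago 9. Fresno eliminated.
Round 3: Edmonton 16, Geneva 17, Chicago 9. Chicago eliminated.
Round 4: Edmonton 25, Geneva 17. Edmonton has a majority (≥22).

Edmonton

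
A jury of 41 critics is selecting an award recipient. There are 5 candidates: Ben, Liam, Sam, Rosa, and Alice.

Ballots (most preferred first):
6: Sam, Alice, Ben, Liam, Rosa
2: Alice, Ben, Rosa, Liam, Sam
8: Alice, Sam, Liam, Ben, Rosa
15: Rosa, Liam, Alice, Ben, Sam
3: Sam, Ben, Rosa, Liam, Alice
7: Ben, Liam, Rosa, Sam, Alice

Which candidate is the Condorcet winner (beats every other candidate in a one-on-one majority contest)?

Liam vs Ben: 23–18
Liam vs Sam: 24–17
Liam vs Rosa: 21–20
Liam vs Alice: 25–16
Liam beats every other candidate.

Liam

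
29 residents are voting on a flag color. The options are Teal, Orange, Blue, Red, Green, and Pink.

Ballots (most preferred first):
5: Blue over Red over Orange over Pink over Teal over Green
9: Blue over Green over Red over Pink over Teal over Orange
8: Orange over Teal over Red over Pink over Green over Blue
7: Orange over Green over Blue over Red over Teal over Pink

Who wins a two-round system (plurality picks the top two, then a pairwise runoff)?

Orange

Round 1 first-place votes: Teal 0, Orange 15, Blue 14, Red 0, Green 0, Pink 0. Orange and Blue advance.
Runoff: Orange is ranked above Blue on 15 ballots, Blue above Orange on 14.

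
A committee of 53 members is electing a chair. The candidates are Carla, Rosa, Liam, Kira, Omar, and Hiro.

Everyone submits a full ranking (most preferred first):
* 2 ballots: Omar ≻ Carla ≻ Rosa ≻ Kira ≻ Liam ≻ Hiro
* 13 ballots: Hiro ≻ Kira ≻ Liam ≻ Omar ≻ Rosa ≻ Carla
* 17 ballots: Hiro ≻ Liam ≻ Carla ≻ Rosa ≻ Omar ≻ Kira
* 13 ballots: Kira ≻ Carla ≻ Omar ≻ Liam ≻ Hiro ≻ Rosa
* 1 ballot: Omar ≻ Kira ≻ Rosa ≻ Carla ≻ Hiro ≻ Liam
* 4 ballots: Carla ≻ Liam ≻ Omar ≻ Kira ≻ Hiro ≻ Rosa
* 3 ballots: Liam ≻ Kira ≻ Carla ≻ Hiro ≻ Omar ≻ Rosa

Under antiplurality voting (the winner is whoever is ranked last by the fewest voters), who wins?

Last-place votes: Carla 13, Rosa 20, Liam 1, Kira 17, Omar 0, Hiro 2.

Omar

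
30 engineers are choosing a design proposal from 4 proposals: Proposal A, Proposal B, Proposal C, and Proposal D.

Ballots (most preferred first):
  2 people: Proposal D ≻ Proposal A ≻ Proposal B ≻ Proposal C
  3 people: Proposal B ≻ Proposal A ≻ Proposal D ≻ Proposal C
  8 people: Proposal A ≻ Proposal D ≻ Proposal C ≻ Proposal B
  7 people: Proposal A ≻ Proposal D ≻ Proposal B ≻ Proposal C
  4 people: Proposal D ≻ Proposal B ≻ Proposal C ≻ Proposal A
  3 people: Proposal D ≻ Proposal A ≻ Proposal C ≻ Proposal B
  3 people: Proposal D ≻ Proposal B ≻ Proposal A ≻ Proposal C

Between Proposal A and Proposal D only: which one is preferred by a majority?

Proposal A is ranked above Proposal D on 18 ballots; Proposal D above Proposal A on 12.

Proposal A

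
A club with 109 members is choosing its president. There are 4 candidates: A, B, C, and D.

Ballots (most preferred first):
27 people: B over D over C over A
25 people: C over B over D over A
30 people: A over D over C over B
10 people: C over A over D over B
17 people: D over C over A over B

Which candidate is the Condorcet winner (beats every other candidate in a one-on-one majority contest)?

D vs A: 69–40
D vs B: 57–52
D vs C: 74–35
D beats every other candidate.

D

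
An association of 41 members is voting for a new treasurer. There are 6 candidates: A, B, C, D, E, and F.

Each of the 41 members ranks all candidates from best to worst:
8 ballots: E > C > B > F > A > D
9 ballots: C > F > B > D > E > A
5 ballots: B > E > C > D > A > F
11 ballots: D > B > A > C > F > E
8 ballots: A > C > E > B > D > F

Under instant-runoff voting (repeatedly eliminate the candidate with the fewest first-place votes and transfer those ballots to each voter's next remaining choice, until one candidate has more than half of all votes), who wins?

Round 1: A 8, B 5, C 9, D 11, E 8, F 0. F eliminated.
Round 2: A 8, B 5, C 9, D 11, E 8. B eliminated.
Round 3: A 8, C 9, D 11, E 13. A eliminated.
Round 4: C 17, D 11, E 13. D eliminated.
Round 5: C 28, E 13. C has a majority (≥21).

C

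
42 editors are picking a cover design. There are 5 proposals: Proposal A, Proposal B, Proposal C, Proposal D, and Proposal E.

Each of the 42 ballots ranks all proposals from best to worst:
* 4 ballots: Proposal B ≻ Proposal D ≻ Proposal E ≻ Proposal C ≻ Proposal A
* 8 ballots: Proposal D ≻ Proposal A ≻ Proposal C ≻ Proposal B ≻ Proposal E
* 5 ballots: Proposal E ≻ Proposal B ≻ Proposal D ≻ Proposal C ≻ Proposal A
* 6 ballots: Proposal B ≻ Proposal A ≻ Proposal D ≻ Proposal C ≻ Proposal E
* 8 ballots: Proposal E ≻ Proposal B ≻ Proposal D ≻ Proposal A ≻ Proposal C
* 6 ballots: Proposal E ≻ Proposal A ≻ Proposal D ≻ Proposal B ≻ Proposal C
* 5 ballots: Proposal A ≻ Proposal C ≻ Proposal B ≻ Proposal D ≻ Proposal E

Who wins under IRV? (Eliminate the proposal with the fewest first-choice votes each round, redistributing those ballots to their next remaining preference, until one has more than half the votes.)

Proposal B

Round 1: Proposal A 5, Proposal B 10, Proposal C 0, Proposal D 8, Proposal E 19. Proposal C eliminated.
Round 2: Proposal A 5, Proposal B 10, Proposal D 8, Proposal E 19. Proposal A eliminated.
Round 3: Proposal B 15, Proposal D 8, Proposal E 19. Proposal D eliminated.
Round 4: Proposal B 23, Proposal E 19. Proposal B has a majority (≥22).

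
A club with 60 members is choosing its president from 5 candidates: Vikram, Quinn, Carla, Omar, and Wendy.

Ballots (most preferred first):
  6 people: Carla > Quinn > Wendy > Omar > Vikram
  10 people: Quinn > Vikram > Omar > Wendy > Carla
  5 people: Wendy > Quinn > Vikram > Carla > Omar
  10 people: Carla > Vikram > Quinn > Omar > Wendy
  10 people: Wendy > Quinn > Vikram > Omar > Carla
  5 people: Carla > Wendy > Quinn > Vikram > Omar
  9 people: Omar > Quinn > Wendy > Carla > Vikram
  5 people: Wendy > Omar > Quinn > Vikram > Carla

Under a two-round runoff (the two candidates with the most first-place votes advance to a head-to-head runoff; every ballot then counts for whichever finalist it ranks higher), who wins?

Round 1 first-place votes: Vikram 0, Quinn 10, Carla 21, Omar 9, Wendy 20. Carla and Wendy advance.
Runoff: Carla is ranked above Wendy on 21 ballots, Wendy above Carla on 39.

Wendy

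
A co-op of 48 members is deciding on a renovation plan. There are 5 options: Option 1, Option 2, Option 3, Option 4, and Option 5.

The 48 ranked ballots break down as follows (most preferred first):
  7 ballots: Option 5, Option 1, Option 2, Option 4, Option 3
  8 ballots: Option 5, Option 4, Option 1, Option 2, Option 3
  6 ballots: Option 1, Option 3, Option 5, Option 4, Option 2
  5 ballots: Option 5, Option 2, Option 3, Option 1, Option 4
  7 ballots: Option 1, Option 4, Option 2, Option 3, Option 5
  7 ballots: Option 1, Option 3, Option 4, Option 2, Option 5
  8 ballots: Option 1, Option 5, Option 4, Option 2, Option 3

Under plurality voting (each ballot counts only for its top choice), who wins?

Option 1

First-place votes: Option 1 28, Option 2 0, Option 3 0, Option 4 0, Option 5 20.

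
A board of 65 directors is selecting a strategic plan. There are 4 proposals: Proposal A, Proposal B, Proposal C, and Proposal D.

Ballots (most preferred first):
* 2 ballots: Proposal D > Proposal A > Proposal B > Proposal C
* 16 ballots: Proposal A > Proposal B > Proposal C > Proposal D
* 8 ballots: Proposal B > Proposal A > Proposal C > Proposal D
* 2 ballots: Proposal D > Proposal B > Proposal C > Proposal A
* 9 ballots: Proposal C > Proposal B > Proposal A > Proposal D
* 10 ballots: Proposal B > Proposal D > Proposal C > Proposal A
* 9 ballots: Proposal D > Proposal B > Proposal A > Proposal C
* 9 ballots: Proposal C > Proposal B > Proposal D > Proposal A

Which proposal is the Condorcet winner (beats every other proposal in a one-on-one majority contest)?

Proposal B

Proposal B vs Proposal A: 47–18
Proposal B vs Proposal C: 47–18
Proposal B vs Proposal D: 52–13
Proposal B beats every other proposal.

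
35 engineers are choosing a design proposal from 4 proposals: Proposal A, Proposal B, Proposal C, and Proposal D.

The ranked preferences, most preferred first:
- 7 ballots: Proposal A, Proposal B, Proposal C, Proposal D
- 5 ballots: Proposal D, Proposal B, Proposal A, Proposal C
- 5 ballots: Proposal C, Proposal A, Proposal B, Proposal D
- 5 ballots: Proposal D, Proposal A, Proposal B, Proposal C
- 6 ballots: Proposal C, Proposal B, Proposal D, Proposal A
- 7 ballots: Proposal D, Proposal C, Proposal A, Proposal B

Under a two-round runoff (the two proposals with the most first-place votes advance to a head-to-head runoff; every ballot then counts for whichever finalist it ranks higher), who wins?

Round 1 first-place votes: Proposal A 7, Proposal B 0, Proposal C 11, Proposal D 17. Proposal D and Proposal C advance.
Runoff: Proposal D is ranked above Proposal C on 17 ballots, Proposal C above Proposal D on 18.

Proposal C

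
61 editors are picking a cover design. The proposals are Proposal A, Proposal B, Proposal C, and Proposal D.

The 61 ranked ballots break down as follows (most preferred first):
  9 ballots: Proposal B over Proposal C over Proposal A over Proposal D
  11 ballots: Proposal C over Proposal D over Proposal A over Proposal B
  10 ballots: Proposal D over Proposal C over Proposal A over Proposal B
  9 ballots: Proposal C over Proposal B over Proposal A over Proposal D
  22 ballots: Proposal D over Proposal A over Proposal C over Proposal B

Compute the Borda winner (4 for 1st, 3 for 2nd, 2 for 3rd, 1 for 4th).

Proposal A: 9×2 + 11×2 + 10×2 + 9×2 + 22×3 = 144
Proposal B: 9×4 + 11×1 + 10×1 + 9×3 + 22×1 = 106
Proposal C: 9×3 + 11×4 + 10×3 + 9×4 + 22×2 = 181
Proposal D: 9×1 + 11×3 + 10×4 + 9×1 + 22×4 = 179

Proposal C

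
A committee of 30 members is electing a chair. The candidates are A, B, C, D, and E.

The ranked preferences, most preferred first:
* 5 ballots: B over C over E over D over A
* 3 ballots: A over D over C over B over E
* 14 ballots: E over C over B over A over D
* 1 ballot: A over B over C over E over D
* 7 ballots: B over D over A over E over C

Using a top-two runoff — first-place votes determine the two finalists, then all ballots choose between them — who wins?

B

Round 1 first-place votes: A 4, B 12, C 0, D 0, E 14. E and B advance.
Runoff: E is ranked above B on 14 ballots, B above E on 16.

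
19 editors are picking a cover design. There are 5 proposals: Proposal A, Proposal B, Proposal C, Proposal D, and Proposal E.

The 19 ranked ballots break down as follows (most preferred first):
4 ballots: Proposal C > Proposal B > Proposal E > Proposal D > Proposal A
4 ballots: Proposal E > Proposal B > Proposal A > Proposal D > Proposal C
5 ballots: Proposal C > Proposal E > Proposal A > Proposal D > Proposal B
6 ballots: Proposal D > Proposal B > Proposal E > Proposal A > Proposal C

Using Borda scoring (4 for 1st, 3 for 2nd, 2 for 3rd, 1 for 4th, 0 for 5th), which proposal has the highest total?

Proposal A: 4×0 + 4×2 + 5×2 + 6×1 = 24
Proposal B: 4×3 + 4×3 + 5×0 + 6×3 = 42
Proposal C: 4×4 + 4×0 + 5×4 + 6×0 = 36
Proposal D: 4×1 + 4×1 + 5×1 + 6×4 = 37
Proposal E: 4×2 + 4×4 + 5×3 + 6×2 = 51

Proposal E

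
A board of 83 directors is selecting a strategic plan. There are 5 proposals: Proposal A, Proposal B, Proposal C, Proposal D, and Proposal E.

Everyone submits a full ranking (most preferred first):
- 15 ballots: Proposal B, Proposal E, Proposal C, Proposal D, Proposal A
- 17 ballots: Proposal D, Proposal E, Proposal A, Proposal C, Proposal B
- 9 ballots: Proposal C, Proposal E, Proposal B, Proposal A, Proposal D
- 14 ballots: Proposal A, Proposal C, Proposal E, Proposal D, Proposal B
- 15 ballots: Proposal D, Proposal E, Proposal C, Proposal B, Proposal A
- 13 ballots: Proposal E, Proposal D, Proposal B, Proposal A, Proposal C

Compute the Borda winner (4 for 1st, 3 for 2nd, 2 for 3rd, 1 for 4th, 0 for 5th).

Proposal A: 15×0 + 17×2 + 9×1 + 14×4 + 15×0 + 13×1 = 112
Proposal B: 15×4 + 17×0 + 9×2 + 14×0 + 15×1 + 13×2 = 119
Proposal C: 15×2 + 17×1 + 9×4 + 14×3 + 15×2 + 13×0 = 155
Proposal D: 15×1 + 17×4 + 9×0 + 14×1 + 15×4 + 13×3 = 196
Proposal E: 15×3 + 17×3 + 9×3 + 14×2 + 15×3 + 13×4 = 248

Proposal E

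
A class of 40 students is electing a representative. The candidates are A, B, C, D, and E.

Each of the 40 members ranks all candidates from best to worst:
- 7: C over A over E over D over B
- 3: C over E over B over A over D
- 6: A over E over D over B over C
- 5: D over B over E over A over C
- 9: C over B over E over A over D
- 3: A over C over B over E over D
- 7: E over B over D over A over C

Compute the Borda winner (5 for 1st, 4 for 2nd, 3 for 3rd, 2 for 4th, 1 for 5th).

A: 7×4 + 3×2 + 6×5 + 5×2 + 9×2 + 3×5 + 7×2 = 121
B: 7×1 + 3×3 + 6×2 + 5×4 + 9×4 + 3×3 + 7×4 = 121
C: 7×5 + 3×5 + 6×1 + 5×1 + 9×5 + 3×4 + 7×1 = 125
D: 7×2 + 3×1 + 6×3 + 5×5 + 9×1 + 3×1 + 7×3 = 93
E: 7×3 + 3×4 + 6×4 + 5×3 + 9×3 + 3×2 + 7×5 = 140

E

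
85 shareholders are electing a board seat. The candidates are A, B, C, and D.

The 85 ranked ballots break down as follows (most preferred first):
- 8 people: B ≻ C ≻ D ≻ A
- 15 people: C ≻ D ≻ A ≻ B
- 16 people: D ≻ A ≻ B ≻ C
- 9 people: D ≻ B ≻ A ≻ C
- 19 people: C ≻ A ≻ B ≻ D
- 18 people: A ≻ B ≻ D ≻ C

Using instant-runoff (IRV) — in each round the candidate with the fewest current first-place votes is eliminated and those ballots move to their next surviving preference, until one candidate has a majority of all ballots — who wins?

D

Round 1: A 18, B 8, C 34, D 25. B eliminated.
Round 2: A 18, C 42, D 25. A eliminated.
Round 3: C 42, D 43. D has a majority (≥43).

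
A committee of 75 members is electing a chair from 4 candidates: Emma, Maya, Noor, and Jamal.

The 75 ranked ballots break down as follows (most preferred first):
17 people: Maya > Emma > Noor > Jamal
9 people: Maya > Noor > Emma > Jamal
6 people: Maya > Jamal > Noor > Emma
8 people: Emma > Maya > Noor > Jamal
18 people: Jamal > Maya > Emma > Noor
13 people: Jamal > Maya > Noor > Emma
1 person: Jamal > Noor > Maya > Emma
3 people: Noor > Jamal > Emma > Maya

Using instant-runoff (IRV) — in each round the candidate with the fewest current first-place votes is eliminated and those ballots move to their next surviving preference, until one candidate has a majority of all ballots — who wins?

Maya

Round 1: Emma 8, Maya 32, Noor 3, Jamal 32. Noor eliminated.
Round 2: Emma 8, Maya 32, Jamal 35. Emma eliminated.
Round 3: Maya 40, Jamal 35. Maya has a majority (≥38).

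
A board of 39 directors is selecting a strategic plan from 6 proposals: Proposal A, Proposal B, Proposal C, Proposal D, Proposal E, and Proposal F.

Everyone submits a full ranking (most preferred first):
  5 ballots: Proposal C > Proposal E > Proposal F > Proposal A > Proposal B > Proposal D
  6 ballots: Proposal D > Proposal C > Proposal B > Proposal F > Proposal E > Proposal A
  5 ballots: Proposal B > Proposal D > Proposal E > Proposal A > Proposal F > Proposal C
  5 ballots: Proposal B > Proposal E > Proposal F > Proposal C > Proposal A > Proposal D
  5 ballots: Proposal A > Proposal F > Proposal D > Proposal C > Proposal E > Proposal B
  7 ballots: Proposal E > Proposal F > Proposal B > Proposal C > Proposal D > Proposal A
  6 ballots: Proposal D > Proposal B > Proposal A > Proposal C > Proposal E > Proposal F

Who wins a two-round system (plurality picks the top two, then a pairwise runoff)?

Round 1 first-place votes: Proposal A 5, Proposal B 10, Proposal C 5, Proposal D 12, Proposal E 7, Proposal F 0. Proposal D and Proposal B advance.
Runoff: Proposal D is ranked above Proposal B on 17 ballots, Proposal B above Proposal D on 22.

Proposal B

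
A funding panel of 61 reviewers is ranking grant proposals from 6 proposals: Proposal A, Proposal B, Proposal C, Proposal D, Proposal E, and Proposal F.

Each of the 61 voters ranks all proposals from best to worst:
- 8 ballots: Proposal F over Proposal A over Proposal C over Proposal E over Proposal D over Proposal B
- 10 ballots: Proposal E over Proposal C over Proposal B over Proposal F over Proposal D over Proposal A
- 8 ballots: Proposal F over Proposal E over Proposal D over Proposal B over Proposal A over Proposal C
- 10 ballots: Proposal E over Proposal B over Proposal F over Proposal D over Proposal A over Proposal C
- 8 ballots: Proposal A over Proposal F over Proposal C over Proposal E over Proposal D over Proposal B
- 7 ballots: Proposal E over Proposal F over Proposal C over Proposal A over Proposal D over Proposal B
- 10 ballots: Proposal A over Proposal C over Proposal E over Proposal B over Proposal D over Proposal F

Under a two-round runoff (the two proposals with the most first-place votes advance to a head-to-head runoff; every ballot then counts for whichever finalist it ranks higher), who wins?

Round 1 first-place votes: Proposal A 18, Proposal B 0, Proposal C 0, Proposal D 0, Proposal E 27, Proposal F 16. Proposal E and Proposal A advance.
Runoff: Proposal E is ranked above Proposal A on 35 ballots, Proposal A above Proposal E on 26.

Proposal E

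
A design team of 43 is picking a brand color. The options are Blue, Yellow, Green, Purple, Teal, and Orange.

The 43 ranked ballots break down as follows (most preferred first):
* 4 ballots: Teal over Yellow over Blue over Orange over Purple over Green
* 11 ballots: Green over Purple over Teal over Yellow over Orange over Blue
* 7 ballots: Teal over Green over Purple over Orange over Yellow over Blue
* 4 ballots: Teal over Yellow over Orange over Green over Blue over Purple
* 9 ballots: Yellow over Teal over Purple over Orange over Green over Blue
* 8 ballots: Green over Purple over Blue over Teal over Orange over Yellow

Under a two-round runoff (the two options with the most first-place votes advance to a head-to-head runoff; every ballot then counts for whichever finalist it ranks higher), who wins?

Round 1 first-place votes: Blue 0, Yellow 9, Green 19, Purple 0, Teal 15, Orange 0. Green and Teal advance.
Runoff: Green is ranked above Teal on 19 ballots, Teal above Green on 24.

Teal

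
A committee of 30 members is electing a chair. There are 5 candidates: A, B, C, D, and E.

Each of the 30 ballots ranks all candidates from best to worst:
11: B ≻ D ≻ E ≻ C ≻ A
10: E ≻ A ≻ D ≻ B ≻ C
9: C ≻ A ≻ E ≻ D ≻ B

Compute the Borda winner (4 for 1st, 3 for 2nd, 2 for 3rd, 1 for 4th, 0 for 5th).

E

A: 11×0 + 10×3 + 9×3 = 57
B: 11×4 + 10×1 + 9×0 = 54
C: 11×1 + 10×0 + 9×4 = 47
D: 11×3 + 10×2 + 9×1 = 62
E: 11×2 + 10×4 + 9×2 = 80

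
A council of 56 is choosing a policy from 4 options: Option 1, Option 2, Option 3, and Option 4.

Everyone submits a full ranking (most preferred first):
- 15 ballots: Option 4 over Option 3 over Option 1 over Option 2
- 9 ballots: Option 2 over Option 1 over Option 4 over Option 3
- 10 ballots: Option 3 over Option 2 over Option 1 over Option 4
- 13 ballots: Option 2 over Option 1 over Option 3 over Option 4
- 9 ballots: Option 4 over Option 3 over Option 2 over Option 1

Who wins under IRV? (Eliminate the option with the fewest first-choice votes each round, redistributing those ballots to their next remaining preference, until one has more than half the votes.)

Option 2

Round 1: Option 1 0, Option 2 22, Option 3 10, Option 4 24. Option 1 eliminated.
Round 2: Option 2 22, Option 3 10, Option 4 24. Option 3 eliminated.
Round 3: Option 2 32, Option 4 24. Option 2 has a majority (≥29).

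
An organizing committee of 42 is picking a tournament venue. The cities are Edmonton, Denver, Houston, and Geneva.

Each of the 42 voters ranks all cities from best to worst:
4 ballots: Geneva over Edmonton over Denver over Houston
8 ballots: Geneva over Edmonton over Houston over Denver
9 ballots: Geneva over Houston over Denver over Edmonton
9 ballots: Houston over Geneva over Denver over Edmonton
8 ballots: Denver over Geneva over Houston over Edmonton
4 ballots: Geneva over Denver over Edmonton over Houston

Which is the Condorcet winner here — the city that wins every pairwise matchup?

Geneva

Geneva vs Edmonton: 42–0
Geneva vs Denver: 34–8
Geneva vs Houston: 33–9
Geneva beats every other city.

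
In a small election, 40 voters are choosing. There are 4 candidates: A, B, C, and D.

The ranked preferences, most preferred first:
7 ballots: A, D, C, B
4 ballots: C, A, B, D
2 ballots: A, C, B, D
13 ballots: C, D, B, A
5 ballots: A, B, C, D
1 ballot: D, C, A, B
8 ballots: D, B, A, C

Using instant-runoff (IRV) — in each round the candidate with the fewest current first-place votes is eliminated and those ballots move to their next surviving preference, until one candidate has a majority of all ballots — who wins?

A

Round 1: A 14, B 0, C 17, D 9. B eliminated.
Round 2: A 14, C 17, D 9. D eliminated.
Round 3: A 22, C 18. A has a majority (≥21).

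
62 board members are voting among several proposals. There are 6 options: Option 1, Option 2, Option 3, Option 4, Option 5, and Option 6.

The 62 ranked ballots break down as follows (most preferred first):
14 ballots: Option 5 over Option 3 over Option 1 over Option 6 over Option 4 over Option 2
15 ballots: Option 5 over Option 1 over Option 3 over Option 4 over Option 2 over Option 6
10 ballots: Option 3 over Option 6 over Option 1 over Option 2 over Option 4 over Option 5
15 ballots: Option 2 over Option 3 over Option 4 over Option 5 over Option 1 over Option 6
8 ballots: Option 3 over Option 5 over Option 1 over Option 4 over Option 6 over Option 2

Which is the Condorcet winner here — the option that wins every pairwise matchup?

Option 3

Option 3 vs Option 1: 47–15
Option 3 vs Option 2: 47–15
Option 3 vs Option 4: 62–0
Option 3 vs Option 5: 33–29
Option 3 vs Option 6: 62–0
Option 3 beats every other option.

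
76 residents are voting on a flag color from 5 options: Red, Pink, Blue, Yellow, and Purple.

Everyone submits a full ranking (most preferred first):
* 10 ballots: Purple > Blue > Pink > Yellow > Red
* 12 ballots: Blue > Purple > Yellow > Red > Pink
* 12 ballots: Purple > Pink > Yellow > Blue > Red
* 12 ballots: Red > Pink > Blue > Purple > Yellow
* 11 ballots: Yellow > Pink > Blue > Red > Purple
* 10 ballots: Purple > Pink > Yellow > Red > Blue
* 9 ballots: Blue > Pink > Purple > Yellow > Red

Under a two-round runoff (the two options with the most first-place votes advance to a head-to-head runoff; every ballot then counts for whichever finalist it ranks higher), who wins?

Blue

Round 1 first-place votes: Red 12, Pink 0, Blue 21, Yellow 11, Purple 32. Purple and Blue advance.
Runoff: Purple is ranked above Blue on 32 ballots, Blue above Purple on 44.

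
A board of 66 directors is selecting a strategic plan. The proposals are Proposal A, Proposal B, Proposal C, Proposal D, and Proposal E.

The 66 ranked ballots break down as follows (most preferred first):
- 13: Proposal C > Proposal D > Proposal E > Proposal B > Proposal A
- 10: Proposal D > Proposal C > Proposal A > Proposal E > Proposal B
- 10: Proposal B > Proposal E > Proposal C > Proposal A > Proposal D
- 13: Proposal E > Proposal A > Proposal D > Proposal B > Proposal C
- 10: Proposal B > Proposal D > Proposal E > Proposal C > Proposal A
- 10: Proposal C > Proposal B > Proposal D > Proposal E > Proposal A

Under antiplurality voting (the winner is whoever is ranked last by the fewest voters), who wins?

Last-place votes: Proposal A 33, Proposal B 10, Proposal C 13, Proposal D 10, Proposal E 0.

Proposal E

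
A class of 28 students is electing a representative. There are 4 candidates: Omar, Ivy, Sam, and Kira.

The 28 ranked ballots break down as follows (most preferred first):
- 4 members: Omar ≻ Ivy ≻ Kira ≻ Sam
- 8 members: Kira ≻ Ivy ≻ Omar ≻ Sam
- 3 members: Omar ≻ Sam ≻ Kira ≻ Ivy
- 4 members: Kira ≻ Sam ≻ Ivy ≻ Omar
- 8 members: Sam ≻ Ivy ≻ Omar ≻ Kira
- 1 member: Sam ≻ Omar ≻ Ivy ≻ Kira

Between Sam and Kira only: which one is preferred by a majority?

Sam is ranked above Kira on 12 ballots; Kira above Sam on 16.

Kira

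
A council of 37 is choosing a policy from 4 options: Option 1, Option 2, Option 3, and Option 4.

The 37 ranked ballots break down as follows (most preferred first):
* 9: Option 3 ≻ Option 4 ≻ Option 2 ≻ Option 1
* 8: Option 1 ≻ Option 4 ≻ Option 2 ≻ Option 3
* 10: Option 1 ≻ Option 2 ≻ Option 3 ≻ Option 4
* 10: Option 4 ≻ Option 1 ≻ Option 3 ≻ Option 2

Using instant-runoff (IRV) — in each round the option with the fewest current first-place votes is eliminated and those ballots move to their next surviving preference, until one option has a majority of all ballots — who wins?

Option 4

Round 1: Option 1 18, Option 2 0, Option 3 9, Option 4 10. Option 2 eliminated.
Round 2: Option 1 18, Option 3 9, Option 4 10. Option 3 eliminated.
Round 3: Option 1 18, Option 4 19. Option 4 has a majority (≥19).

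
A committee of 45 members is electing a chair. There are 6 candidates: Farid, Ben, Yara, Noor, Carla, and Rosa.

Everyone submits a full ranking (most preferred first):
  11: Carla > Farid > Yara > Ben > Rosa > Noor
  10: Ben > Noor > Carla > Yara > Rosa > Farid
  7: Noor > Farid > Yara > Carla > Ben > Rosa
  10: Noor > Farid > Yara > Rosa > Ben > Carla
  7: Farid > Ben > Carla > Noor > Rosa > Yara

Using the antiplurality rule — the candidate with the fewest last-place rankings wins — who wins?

Ben

Last-place votes: Farid 10, Ben 0, Yara 7, Noor 11, Carla 10, Rosa 7.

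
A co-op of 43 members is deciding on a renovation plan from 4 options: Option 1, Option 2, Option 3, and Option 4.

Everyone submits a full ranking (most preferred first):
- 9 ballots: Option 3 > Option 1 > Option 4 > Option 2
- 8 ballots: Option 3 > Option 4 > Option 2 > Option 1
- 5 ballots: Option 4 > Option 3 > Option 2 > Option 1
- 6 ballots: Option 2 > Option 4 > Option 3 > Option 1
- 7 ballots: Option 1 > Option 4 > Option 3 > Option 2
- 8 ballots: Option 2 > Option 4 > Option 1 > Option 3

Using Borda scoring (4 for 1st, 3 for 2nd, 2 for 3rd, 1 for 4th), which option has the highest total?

Option 4

Option 1: 9×3 + 8×1 + 5×1 + 6×1 + 7×4 + 8×2 = 90
Option 2: 9×1 + 8×2 + 5×2 + 6×4 + 7×1 + 8×4 = 98
Option 3: 9×4 + 8×4 + 5×3 + 6×2 + 7×2 + 8×1 = 117
Option 4: 9×2 + 8×3 + 5×4 + 6×3 + 7×3 + 8×3 = 125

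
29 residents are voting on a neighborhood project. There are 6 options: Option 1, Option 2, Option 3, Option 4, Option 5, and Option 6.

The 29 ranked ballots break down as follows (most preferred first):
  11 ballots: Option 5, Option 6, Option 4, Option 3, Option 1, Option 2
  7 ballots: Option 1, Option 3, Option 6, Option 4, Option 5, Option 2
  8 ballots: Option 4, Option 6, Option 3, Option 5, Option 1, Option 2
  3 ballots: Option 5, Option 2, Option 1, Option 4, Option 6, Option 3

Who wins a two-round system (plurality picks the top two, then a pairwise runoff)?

Option 4

Round 1 first-place votes: Option 1 7, Option 2 0, Option 3 0, Option 4 8, Option 5 14, Option 6 0. Option 5 and Option 4 advance.
Runoff: Option 5 is ranked above Option 4 on 14 ballots, Option 4 above Option 5 on 15.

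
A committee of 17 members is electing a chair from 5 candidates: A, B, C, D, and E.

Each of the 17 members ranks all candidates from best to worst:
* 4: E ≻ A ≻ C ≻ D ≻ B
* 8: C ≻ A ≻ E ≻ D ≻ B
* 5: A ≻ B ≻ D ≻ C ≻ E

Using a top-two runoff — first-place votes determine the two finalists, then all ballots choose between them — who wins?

Round 1 first-place votes: A 5, B 0, C 8, D 0, E 4. C and A advance.
Runoff: C is ranked above A on 8 ballots, A above C on 9.

A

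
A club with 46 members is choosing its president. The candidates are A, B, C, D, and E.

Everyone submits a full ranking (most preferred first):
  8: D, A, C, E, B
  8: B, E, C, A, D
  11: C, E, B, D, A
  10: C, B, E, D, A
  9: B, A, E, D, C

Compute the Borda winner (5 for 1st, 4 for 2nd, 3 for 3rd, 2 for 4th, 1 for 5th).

A: 8×4 + 8×2 + 11×1 + 10×1 + 9×4 = 105
B: 8×1 + 8×5 + 11×3 + 10×4 + 9×5 = 166
C: 8×3 + 8×3 + 11×5 + 10×5 + 9×1 = 162
D: 8×5 + 8×1 + 11×2 + 10×2 + 9×2 = 108
E: 8×2 + 8×4 + 11×4 + 10×3 + 9×3 = 149

B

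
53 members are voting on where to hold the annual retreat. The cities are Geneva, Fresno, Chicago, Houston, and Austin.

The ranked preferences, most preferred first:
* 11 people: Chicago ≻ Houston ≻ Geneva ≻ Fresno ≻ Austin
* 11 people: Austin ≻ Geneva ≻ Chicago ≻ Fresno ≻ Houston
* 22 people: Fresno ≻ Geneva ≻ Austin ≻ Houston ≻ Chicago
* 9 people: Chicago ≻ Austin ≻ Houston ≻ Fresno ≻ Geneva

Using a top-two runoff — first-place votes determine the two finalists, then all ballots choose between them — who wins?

Round 1 first-place votes: Geneva 0, Fresno 22, Chicago 20, Houston 0, Austin 11. Fresno and Chicago advance.
Runoff: Fresno is ranked above Chicago on 22 ballots, Chicago above Fresno on 31.

Chicago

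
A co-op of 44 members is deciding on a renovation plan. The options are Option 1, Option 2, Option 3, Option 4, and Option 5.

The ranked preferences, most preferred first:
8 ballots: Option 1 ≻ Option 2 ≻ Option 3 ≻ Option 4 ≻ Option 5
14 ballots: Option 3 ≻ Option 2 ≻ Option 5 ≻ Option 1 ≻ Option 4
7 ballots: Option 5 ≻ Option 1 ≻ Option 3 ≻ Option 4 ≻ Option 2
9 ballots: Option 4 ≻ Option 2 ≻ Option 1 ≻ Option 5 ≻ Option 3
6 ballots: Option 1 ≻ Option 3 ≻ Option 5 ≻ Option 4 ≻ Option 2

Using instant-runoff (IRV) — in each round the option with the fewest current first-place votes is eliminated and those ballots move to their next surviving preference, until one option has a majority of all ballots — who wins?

Round 1: Option 1 14, Option 2 0, Option 3 14, Option 4 9, Option 5 7. Option 2 eliminated.
Round 2: Option 1 14, Option 3 14, Option 4 9, Option 5 7. Option 5 eliminated.
Round 3: Option 1 21, Option 3 14, Option 4 9. Option 4 eliminated.
Round 4: Option 1 30, Option 3 14. Option 1 has a majority (≥23).

Option 1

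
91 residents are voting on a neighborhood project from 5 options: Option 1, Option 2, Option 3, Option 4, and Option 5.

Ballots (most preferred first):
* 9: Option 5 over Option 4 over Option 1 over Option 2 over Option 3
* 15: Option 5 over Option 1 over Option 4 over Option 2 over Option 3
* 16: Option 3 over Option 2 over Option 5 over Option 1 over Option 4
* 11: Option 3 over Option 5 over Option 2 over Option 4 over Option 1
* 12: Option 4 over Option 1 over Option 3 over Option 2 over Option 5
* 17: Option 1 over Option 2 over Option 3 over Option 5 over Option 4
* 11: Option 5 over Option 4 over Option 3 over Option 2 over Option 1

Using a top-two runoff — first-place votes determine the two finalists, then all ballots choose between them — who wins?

Option 3

Round 1 first-place votes: Option 1 17, Option 2 0, Option 3 27, Option 4 12, Option 5 35. Option 5 and Option 3 advance.
Runoff: Option 5 is ranked above Option 3 on 35 ballots, Option 3 above Option 5 on 56.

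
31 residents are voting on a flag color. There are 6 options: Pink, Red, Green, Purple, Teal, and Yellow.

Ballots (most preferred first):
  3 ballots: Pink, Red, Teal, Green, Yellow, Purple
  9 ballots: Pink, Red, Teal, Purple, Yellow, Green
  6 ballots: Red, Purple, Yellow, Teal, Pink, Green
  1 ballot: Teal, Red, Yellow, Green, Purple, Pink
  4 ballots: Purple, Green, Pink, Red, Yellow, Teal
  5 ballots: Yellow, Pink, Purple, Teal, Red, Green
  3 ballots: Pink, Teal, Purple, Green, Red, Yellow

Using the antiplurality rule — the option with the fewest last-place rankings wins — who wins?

Last-place votes: Pink 1, Red 0, Green 20, Purple 3, Teal 4, Yellow 3.

Red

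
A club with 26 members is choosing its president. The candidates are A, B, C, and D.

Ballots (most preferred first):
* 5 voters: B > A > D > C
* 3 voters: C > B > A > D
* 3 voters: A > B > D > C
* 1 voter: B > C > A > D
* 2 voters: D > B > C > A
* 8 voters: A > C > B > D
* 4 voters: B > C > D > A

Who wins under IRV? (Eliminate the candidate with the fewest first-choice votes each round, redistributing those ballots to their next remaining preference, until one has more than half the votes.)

B

Round 1: A 11, B 10, C 3, D 2. D eliminated.
Round 2: A 11, B 12, C 3. C eliminated.
Round 3: A 11, B 15. B has a majority (≥14).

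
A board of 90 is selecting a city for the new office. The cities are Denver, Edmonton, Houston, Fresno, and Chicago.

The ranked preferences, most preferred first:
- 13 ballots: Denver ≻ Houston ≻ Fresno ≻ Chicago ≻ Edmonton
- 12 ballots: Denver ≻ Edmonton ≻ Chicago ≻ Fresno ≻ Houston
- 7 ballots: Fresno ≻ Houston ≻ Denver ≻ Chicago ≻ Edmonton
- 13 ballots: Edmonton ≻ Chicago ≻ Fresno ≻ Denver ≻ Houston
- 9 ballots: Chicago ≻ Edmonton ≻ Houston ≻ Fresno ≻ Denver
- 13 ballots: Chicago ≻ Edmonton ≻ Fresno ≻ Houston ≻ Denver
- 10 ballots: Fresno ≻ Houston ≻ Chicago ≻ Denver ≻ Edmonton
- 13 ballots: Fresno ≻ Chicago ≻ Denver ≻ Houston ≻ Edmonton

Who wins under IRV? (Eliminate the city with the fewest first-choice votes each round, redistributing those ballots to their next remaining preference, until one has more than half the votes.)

Round 1: Denver 25, Edmonton 13, Houston 0, Fresno 30, Chicago 22. Houston eliminated.
Round 2: Denver 25, Edmonton 13, Fresno 30, Chicago 22. Edmonton eliminated.
Round 3: Denver 25, Fresno 30, Chicago 35. Denver eliminated.
Round 4: Fresno 43, Chicago 47. Chicago has a majority (≥46).

Chicago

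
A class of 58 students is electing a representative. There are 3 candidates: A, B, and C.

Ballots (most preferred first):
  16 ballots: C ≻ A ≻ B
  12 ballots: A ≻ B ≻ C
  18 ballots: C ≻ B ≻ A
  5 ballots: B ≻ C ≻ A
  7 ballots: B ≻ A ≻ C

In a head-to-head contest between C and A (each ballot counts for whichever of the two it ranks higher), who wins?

C is ranked above A on 39 ballots; A above C on 19.

C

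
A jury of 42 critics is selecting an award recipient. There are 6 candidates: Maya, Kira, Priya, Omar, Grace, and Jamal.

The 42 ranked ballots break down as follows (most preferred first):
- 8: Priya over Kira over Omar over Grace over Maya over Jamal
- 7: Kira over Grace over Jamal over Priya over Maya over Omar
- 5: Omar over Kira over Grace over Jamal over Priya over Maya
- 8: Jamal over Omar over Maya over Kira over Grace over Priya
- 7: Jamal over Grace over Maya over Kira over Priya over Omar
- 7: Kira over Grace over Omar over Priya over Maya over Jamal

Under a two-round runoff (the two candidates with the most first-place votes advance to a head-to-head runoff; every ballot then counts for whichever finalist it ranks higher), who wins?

Round 1 first-place votes: Maya 0, Kira 14, Priya 8, Omar 5, Grace 0, Jamal 15. Jamal and Kira advance.
Runoff: Jamal is ranked above Kira on 15 ballots, Kira above Jamal on 27.

Kira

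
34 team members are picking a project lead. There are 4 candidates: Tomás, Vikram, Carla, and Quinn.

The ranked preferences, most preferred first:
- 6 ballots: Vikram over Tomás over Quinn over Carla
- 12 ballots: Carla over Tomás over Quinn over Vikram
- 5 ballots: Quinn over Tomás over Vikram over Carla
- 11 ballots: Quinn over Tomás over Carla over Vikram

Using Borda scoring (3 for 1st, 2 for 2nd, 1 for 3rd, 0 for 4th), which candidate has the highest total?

Tomás: 6×2 + 12×2 + 5×2 + 11×2 = 68
Vikram: 6×3 + 12×0 + 5×1 + 11×0 = 23
Carla: 6×0 + 12×3 + 5×0 + 11×1 = 47
Quinn: 6×1 + 12×1 + 5×3 + 11×3 = 66

Tomás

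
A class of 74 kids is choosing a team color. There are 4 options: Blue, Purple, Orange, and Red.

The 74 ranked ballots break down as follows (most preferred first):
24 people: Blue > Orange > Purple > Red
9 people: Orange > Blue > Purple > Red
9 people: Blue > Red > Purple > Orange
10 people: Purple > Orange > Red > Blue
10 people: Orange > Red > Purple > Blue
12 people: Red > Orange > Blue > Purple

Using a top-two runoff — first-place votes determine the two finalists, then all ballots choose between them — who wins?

Orange

Round 1 first-place votes: Blue 33, Purple 10, Orange 19, Red 12. Blue and Orange advance.
Runoff: Blue is ranked above Orange on 33 ballots, Orange above Blue on 41.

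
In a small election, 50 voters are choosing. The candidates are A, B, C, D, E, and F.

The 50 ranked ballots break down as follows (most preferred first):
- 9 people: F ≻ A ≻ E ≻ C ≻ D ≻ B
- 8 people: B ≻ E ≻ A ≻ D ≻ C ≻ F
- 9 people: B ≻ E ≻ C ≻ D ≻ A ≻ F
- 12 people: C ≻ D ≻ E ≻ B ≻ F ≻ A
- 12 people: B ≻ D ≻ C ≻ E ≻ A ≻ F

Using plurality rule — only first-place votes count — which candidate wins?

B

First-place votes: A 0, B 29, C 12, D 0, E 0, F 9.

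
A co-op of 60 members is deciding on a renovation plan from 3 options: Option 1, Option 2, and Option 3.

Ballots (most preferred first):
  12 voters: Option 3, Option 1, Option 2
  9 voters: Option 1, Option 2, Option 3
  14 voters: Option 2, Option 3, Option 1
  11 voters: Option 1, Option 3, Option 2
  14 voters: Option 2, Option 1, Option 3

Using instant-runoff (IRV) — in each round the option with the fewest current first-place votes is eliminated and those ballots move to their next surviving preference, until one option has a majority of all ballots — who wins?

Round 1: Option 1 20, Option 2 28, Option 3 12. Option 3 eliminated.
Round 2: Option 1 32, Option 2 28. Option 1 has a majority (≥31).

Option 1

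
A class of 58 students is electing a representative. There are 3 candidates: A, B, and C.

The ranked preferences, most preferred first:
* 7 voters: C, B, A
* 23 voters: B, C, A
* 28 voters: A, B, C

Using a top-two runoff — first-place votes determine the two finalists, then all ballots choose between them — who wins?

Round 1 first-place votes: A 28, B 23, C 7. A and B advance.
Runoff: A is ranked above B on 28 ballots, B above A on 30.

B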